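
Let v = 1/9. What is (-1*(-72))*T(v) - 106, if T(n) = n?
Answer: -98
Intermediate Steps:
v = 1/9 ≈ 0.11111
(-1*(-72))*T(v) - 106 = -1*(-72)*(1/9) - 106 = 72*(1/9) - 106 = 8 - 106 = -98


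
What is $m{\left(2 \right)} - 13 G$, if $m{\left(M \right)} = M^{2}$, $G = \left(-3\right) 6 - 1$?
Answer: $251$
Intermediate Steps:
$G = -19$ ($G = -18 - 1 = -19$)
$m{\left(2 \right)} - 13 G = 2^{2} - -247 = 4 + 247 = 251$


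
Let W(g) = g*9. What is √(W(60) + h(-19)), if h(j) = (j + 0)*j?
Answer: √901 ≈ 30.017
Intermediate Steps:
h(j) = j² (h(j) = j*j = j²)
W(g) = 9*g
√(W(60) + h(-19)) = √(9*60 + (-19)²) = √(540 + 361) = √901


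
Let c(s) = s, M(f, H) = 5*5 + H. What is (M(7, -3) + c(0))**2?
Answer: 484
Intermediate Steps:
M(f, H) = 25 + H
(M(7, -3) + c(0))**2 = ((25 - 3) + 0)**2 = (22 + 0)**2 = 22**2 = 484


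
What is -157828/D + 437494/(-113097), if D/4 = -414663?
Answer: -58983368731/15632380437 ≈ -3.7732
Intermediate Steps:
D = -1658652 (D = 4*(-414663) = -1658652)
-157828/D + 437494/(-113097) = -157828/(-1658652) + 437494/(-113097) = -157828*(-1/1658652) + 437494*(-1/113097) = 39457/414663 - 437494/113097 = -58983368731/15632380437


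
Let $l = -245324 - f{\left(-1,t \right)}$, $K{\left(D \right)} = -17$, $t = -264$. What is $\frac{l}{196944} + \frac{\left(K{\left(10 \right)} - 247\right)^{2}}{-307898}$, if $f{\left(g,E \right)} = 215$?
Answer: $- \frac{44663588023}{30319331856} \approx -1.4731$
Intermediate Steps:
$l = -245539$ ($l = -245324 - 215 = -245539$)
$\frac{l}{196944} + \frac{\left(K{\left(10 \right)} - 247\right)^{2}}{-307898} = - \frac{245539}{196944} + \frac{\left(-17 - 247\right)^{2}}{-307898} = \left(-245539\right) \frac{1}{196944} + \left(-264\right)^{2} \left(- \frac{1}{307898}\right) = - \frac{245539}{196944} + 69696 \left(- \frac{1}{307898}\right) = - \frac{245539}{196944} - \frac{34848}{153949} = - \frac{44663588023}{30319331856}$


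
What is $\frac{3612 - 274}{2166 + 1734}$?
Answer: $\frac{1669}{1950} \approx 0.8559$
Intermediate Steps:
$\frac{3612 - 274}{2166 + 1734} = \frac{3338}{3900} = 3338 \cdot \frac{1}{3900} = \frac{1669}{1950}$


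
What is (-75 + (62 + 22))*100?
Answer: 900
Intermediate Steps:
(-75 + (62 + 22))*100 = (-75 + 84)*100 = 9*100 = 900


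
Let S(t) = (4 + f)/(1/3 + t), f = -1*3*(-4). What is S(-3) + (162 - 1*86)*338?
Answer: 25682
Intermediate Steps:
f = 12 (f = -3*(-4) = 12)
S(t) = 16/(1/3 + t) (S(t) = (4 + 12)/(1/3 + t) = 16/(1/3 + t))
S(-3) + (162 - 1*86)*338 = 48/(1 + 3*(-3)) + (162 - 1*86)*338 = 48/(1 - 9) + (162 - 86)*338 = 48/(-8) + 76*338 = 48*(-1/8) + 25688 = -6 + 25688 = 25682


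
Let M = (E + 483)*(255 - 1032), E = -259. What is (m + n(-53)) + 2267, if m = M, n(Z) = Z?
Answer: -171834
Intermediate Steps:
M = -174048 (M = (-259 + 483)*(255 - 1032) = 224*(-777) = -174048)
m = -174048
(m + n(-53)) + 2267 = (-174048 - 53) + 2267 = -174101 + 2267 = -171834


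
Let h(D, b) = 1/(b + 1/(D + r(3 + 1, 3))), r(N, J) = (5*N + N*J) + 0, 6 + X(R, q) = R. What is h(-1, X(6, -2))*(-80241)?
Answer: -2487471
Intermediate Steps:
X(R, q) = -6 + R
r(N, J) = 5*N + J*N (r(N, J) = (5*N + J*N) + 0 = 5*N + J*N)
h(D, b) = 1/(b + 1/(32 + D)) (h(D, b) = 1/(b + 1/(D + (3 + 1)*(5 + 3))) = 1/(b + 1/(D + 4*8)) = 1/(b + 1/(D + 32)) = 1/(b + 1/(32 + D)))
h(-1, X(6, -2))*(-80241) = ((32 - 1)/(1 + 32*(-6 + 6) - (-6 + 6)))*(-80241) = (31/(1 + 32*0 - 1*0))*(-80241) = (31/(1 + 0 + 0))*(-80241) = (31/1)*(-80241) = (1*31)*(-80241) = 31*(-80241) = -2487471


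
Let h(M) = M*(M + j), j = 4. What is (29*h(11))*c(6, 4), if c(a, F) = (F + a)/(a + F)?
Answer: 4785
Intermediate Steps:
h(M) = M*(4 + M) (h(M) = M*(M + 4) = M*(4 + M))
c(a, F) = 1 (c(a, F) = (F + a)/(F + a) = 1)
(29*h(11))*c(6, 4) = (29*(11*(4 + 11)))*1 = (29*(11*15))*1 = (29*165)*1 = 4785*1 = 4785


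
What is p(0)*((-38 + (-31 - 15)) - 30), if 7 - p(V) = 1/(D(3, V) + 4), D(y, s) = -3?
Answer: -684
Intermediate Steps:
p(V) = 6 (p(V) = 7 - 1/(-3 + 4) = 7 - 1/1 = 7 - 1*1 = 7 - 1 = 6)
p(0)*((-38 + (-31 - 15)) - 30) = 6*((-38 + (-31 - 15)) - 30) = 6*((-38 - 46) - 30) = 6*(-84 - 30) = 6*(-114) = -684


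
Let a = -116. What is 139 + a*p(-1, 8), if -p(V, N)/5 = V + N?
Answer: 4199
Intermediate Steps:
p(V, N) = -5*N - 5*V (p(V, N) = -5*(V + N) = -5*(N + V) = -5*N - 5*V)
139 + a*p(-1, 8) = 139 - 116*(-5*8 - 5*(-1)) = 139 - 116*(-40 + 5) = 139 - 116*(-35) = 139 + 4060 = 4199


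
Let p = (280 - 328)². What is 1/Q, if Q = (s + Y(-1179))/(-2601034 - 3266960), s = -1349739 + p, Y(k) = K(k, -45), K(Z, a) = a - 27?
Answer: 1955998/449169 ≈ 4.3547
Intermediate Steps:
p = 2304 (p = (-48)² = 2304)
K(Z, a) = -27 + a
Y(k) = -72 (Y(k) = -27 - 45 = -72)
s = -1347435 (s = -1349739 + 2304 = -1347435)
Q = 449169/1955998 (Q = (-1347435 - 72)/(-2601034 - 3266960) = -1347507/(-5867994) = -1347507*(-1/5867994) = 449169/1955998 ≈ 0.22964)
1/Q = 1/(449169/1955998) = 1955998/449169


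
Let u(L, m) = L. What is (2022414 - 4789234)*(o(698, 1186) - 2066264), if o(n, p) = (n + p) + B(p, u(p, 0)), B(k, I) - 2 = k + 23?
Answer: 5708417252580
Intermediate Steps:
B(k, I) = 25 + k (B(k, I) = 2 + (k + 23) = 2 + (23 + k) = 25 + k)
o(n, p) = 25 + n + 2*p (o(n, p) = (n + p) + (25 + p) = 25 + n + 2*p)
(2022414 - 4789234)*(o(698, 1186) - 2066264) = (2022414 - 4789234)*((25 + 698 + 2*1186) - 2066264) = -2766820*((25 + 698 + 2372) - 2066264) = -2766820*(3095 - 2066264) = -2766820*(-2063169) = 5708417252580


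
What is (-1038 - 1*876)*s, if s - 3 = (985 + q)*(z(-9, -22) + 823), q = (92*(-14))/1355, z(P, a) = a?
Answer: -2044242057528/1355 ≈ -1.5087e+9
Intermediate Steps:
q = -1288/1355 (q = -1288*1/1355 = -1288/1355 ≈ -0.95055)
s = 1068047052/1355 (s = 3 + (985 - 1288/1355)*(-22 + 823) = 3 + (1333387/1355)*801 = 3 + 1068042987/1355 = 1068047052/1355 ≈ 7.8823e+5)
(-1038 - 1*876)*s = (-1038 - 1*876)*(1068047052/1355) = (-1038 - 876)*(1068047052/1355) = -1914*1068047052/1355 = -2044242057528/1355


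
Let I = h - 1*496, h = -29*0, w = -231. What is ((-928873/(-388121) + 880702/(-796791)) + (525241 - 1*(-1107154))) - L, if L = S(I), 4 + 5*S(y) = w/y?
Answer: 1251955893836655199463/766943272883280 ≈ 1.6324e+6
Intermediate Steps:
h = 0
I = -496 (I = 0 - 1*496 = 0 - 496 = -496)
S(y) = -⅘ - 231/(5*y) (S(y) = -⅘ + (-231/y)/5 = -⅘ - 231/(5*y))
L = -1753/2480 (L = (⅕)*(-231 - 4*(-496))/(-496) = (⅕)*(-1/496)*(-231 + 1984) = (⅕)*(-1/496)*1753 = -1753/2480 ≈ -0.70685)
((-928873/(-388121) + 880702/(-796791)) + (525241 - 1*(-1107154))) - L = ((-928873/(-388121) + 880702/(-796791)) + (525241 - 1*(-1107154))) - 1*(-1753/2480) = ((-928873*(-1/388121) + 880702*(-1/796791)) + (525241 + 1107154)) + 1753/2480 = ((928873/388121 - 880702/796791) + 1632395) + 1753/2480 = (398298705601/309251319711 + 1632395) + 1753/2480 = 504820706338343446/309251319711 + 1753/2480 = 1251955893836655199463/766943272883280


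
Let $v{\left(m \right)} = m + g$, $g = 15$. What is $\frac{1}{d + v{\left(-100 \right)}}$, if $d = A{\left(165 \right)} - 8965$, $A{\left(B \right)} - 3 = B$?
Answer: $- \frac{1}{8882} \approx -0.00011259$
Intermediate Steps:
$A{\left(B \right)} = 3 + B$
$v{\left(m \right)} = 15 + m$ ($v{\left(m \right)} = m + 15 = 15 + m$)
$d = -8797$ ($d = \left(3 + 165\right) - 8965 = 168 - 8965 = -8797$)
$\frac{1}{d + v{\left(-100 \right)}} = \frac{1}{-8797 + \left(15 - 100\right)} = \frac{1}{-8797 - 85} = \frac{1}{-8882} = - \frac{1}{8882}$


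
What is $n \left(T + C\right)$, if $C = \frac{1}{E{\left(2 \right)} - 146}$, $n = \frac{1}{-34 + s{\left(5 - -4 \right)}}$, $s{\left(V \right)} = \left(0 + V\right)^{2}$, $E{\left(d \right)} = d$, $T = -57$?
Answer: $- \frac{8209}{6768} \approx -1.2129$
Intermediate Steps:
$s{\left(V \right)} = V^{2}$
$n = \frac{1}{47}$ ($n = \frac{1}{-34 + \left(5 - -4\right)^{2}} = \frac{1}{-34 + \left(5 + 4\right)^{2}} = \frac{1}{-34 + 9^{2}} = \frac{1}{-34 + 81} = \frac{1}{47} \approx 0.021277$)
$C = - \frac{1}{144}$ ($C = \frac{1}{2 - 146} = \frac{1}{-144} = - \frac{1}{144} \approx -0.0069444$)
$n \left(T + C\right) = \frac{-57 - \frac{1}{144}}{47} = \frac{1}{47} \left(- \frac{8209}{144}\right) = - \frac{8209}{6768}$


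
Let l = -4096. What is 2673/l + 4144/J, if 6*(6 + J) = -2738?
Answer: -54628923/5681152 ≈ -9.6158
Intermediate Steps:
J = -1387/3 (J = -6 + (⅙)*(-2738) = -6 - 1369/3 = -1387/3 ≈ -462.33)
2673/l + 4144/J = 2673/(-4096) + 4144/(-1387/3) = 2673*(-1/4096) + 4144*(-3/1387) = -2673/4096 - 12432/1387 = -54628923/5681152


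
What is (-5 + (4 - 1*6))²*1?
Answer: 49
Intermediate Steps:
(-5 + (4 - 1*6))²*1 = (-5 + (4 - 6))²*1 = (-5 - 2)²*1 = (-7)²*1 = 49*1 = 49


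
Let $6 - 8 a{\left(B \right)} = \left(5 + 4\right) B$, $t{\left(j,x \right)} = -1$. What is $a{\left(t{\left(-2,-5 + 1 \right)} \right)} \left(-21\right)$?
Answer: $- \frac{315}{8} \approx -39.375$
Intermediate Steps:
$a{\left(B \right)} = \frac{3}{4} - \frac{9 B}{8}$ ($a{\left(B \right)} = \frac{3}{4} - \frac{\left(5 + 4\right) B}{8} = \frac{3}{4} - \frac{9 B}{8}$)
$a{\left(t{\left(-2,-5 + 1 \right)} \right)} \left(-21\right) = \left(\frac{3}{4} - - \frac{9}{8}\right) \left(-21\right) = \left(\frac{3}{4} + \frac{9}{8}\right) \left(-21\right) = \frac{15}{8} \left(-21\right) = - \frac{315}{8}$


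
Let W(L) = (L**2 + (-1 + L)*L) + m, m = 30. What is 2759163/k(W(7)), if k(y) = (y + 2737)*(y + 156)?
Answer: 2759163/791666 ≈ 3.4853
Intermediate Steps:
W(L) = 30 + L**2 + L*(-1 + L) (W(L) = (L**2 + (-1 + L)*L) + 30 = (L**2 + L*(-1 + L)) + 30 = 30 + L**2 + L*(-1 + L))
k(y) = (156 + y)*(2737 + y) (k(y) = (2737 + y)*(156 + y) = (156 + y)*(2737 + y))
2759163/k(W(7)) = 2759163/(426972 + (30 - 1*7 + 2*7**2)**2 + 2893*(30 - 1*7 + 2*7**2)) = 2759163/(426972 + (30 - 7 + 2*49)**2 + 2893*(30 - 7 + 2*49)) = 2759163/(426972 + (30 - 7 + 98)**2 + 2893*(30 - 7 + 98)) = 2759163/(426972 + 121**2 + 2893*121) = 2759163/(426972 + 14641 + 350053) = 2759163/791666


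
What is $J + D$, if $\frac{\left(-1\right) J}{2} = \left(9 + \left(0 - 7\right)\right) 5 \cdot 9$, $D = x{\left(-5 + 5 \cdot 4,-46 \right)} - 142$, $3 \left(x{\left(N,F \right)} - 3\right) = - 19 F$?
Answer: $- \frac{83}{3} \approx -27.667$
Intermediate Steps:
$x{\left(N,F \right)} = 3 - \frac{19 F}{3}$ ($x{\left(N,F \right)} = 3 + \frac{\left(-19\right) F}{3} = 3 - \frac{19 F}{3}$)
$D = \frac{457}{3}$ ($D = \left(3 - - \frac{874}{3}\right) - 142 = \left(3 + \frac{874}{3}\right) - 142 = \frac{883}{3} - 142 = \frac{457}{3} \approx 152.33$)
$J = -180$ ($J = - 2 \left(9 + \left(0 - 7\right)\right) 5 \cdot 9 = - 2 \left(9 - 7\right) 45 = - 2 \cdot 2 \cdot 45 = \left(-2\right) 90 = -180$)
$J + D = -180 + \frac{457}{3} = - \frac{83}{3}$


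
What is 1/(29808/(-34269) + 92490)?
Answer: 11423/1056503334 ≈ 1.0812e-5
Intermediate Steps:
1/(29808/(-34269) + 92490) = 1/(29808*(-1/34269) + 92490) = 1/(-9936/11423 + 92490) = 1/(1056503334/11423) = 11423/1056503334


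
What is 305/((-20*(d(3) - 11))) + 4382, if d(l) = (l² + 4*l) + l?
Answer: 227803/52 ≈ 4380.8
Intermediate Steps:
d(l) = l² + 5*l
305/((-20*(d(3) - 11))) + 4382 = 305/((-20*(3*(5 + 3) - 11))) + 4382 = 305/((-20*(3*8 - 11))) + 4382 = 305/((-20*(24 - 11))) + 4382 = 305/((-20*13)) + 4382 = 305/(-260) + 4382 = 305*(-1/260) + 4382 = -61/52 + 4382 = 227803/52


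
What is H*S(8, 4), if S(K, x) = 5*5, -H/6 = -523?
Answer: 78450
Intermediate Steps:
H = 3138 (H = -6*(-523) = 3138)
S(K, x) = 25
H*S(8, 4) = 3138*25 = 78450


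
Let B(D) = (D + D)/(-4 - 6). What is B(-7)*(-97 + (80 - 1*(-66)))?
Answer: 343/5 ≈ 68.600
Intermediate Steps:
B(D) = -D/5 (B(D) = (2*D)/(-10) = (2*D)*(-1/10) = -D/5)
B(-7)*(-97 + (80 - 1*(-66))) = (-1/5*(-7))*(-97 + (80 - 1*(-66))) = 7*(-97 + (80 + 66))/5 = 7*(-97 + 146)/5 = (7/5)*49 = 343/5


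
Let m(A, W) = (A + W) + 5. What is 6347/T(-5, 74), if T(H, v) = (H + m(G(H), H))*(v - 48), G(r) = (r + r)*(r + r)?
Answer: 6347/2470 ≈ 2.5696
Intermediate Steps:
G(r) = 4*r² (G(r) = (2*r)*(2*r) = 4*r²)
m(A, W) = 5 + A + W
T(H, v) = (-48 + v)*(5 + 2*H + 4*H²) (T(H, v) = (H + (5 + 4*H² + H))*(v - 48) = (H + (5 + H + 4*H²))*(-48 + v) = (5 + 2*H + 4*H²)*(-48 + v) = (-48 + v)*(5 + 2*H + 4*H²))
6347/T(-5, 74) = 6347/(-240 - 192*(-5)² - 96*(-5) - 5*74 + 74*(5 - 5 + 4*(-5)²)) = 6347/(-240 - 192*25 + 480 - 370 + 74*(5 - 5 + 4*25)) = 6347/(-240 - 4800 + 480 - 370 + 74*(5 - 5 + 100)) = 6347/(-240 - 4800 + 480 - 370 + 74*100) = 6347/(-240 - 4800 + 480 - 370 + 7400) = 6347/2470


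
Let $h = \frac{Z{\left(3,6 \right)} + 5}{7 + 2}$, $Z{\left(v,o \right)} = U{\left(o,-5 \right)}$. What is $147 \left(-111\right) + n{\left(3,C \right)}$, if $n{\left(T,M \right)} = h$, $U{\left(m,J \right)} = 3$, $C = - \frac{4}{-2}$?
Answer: $- \frac{146845}{9} \approx -16316.0$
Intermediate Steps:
$C = 2$ ($C = \left(-4\right) \left(- \frac{1}{2}\right) = 2$)
$Z{\left(v,o \right)} = 3$
$h = \frac{8}{9}$ ($h = \frac{3 + 5}{7 + 2} = \frac{8}{9} \approx 0.88889$)
$n{\left(T,M \right)} = \frac{8}{9}$
$147 \left(-111\right) + n{\left(3,C \right)} = 147 \left(-111\right) + \frac{8}{9} = -16317 + \frac{8}{9} = - \frac{146845}{9}$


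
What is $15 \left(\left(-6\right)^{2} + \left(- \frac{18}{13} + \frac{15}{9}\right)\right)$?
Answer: $\frac{7075}{13} \approx 544.23$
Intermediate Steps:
$15 \left(\left(-6\right)^{2} + \left(- \frac{18}{13} + \frac{15}{9}\right)\right) = 15 \left(36 + \left(\left(-18\right) \frac{1}{13} + 15 \cdot \frac{1}{9}\right)\right) = 15 \left(36 + \left(- \frac{18}{13} + \frac{5}{3}\right)\right) = 15 \left(36 + \frac{11}{39}\right) = 15 \cdot \frac{1415}{39} = \frac{7075}{13}$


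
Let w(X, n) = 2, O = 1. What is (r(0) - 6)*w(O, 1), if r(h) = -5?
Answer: -22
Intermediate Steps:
(r(0) - 6)*w(O, 1) = (-5 - 6)*2 = -11*2 = -22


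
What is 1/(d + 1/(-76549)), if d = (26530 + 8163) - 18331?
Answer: 76549/1252494737 ≈ 6.1117e-5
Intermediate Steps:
d = 16362 (d = 34693 - 18331 = 16362)
1/(d + 1/(-76549)) = 1/(16362 + 1/(-76549)) = 1/(16362 - 1/76549) = 1/(1252494737/76549) = 76549/1252494737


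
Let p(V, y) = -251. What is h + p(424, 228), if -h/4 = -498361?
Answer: 1993193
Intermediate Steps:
h = 1993444 (h = -4*(-498361) = 1993444)
h + p(424, 228) = 1993444 - 251 = 1993193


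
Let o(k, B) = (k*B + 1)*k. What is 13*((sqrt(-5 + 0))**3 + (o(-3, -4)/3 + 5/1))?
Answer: -104 - 65*I*sqrt(5) ≈ -104.0 - 145.34*I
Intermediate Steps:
o(k, B) = k*(1 + B*k) (o(k, B) = (B*k + 1)*k = (1 + B*k)*k = k*(1 + B*k))
13*((sqrt(-5 + 0))**3 + (o(-3, -4)/3 + 5/1)) = 13*((sqrt(-5 + 0))**3 + (-3*(1 - 4*(-3))/3 + 5/1)) = 13*((sqrt(-5))**3 + (-3*(1 + 12)*(1/3) + 5*1)) = 13*((I*sqrt(5))**3 + (-3*13*(1/3) + 5)) = 13*(-5*I*sqrt(5) + (-39*1/3 + 5)) = 13*(-5*I*sqrt(5) + (-13 + 5)) = 13*(-5*I*sqrt(5) - 8) = 13*(-8 - 5*I*sqrt(5)) = -104 - 65*I*sqrt(5)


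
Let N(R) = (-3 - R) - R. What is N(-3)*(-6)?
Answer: -18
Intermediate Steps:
N(R) = -3 - 2*R
N(-3)*(-6) = (-3 - 2*(-3))*(-6) = (-3 + 6)*(-6) = 3*(-6) = -18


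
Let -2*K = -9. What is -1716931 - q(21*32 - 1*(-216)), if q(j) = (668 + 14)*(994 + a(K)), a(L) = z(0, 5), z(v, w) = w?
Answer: -2398249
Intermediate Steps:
K = 9/2 (K = -½*(-9) = 9/2 ≈ 4.5000)
a(L) = 5
q(j) = 681318 (q(j) = (668 + 14)*(994 + 5) = 682*999 = 681318)
-1716931 - q(21*32 - 1*(-216)) = -1716931 - 1*681318 = -1716931 - 681318 = -2398249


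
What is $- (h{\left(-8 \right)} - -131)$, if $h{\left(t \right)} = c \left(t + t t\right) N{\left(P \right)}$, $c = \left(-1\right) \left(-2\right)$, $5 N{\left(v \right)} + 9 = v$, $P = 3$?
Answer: $\frac{17}{5} \approx 3.4$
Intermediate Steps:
$N{\left(v \right)} = - \frac{9}{5} + \frac{v}{5}$
$c = 2$
$h{\left(t \right)} = - \frac{12 t}{5} - \frac{12 t^{2}}{5}$ ($h{\left(t \right)} = 2 \left(t + t t\right) \left(- \frac{9}{5} + \frac{1}{5} \cdot 3\right) = 2 \left(t + t^{2}\right) \left(- \frac{9}{5} + \frac{3}{5}\right) = \left(2 t + 2 t^{2}\right) \left(- \frac{6}{5}\right) = - \frac{12 t}{5} - \frac{12 t^{2}}{5}$)
$- (h{\left(-8 \right)} - -131) = - (\left(- \frac{12}{5}\right) \left(-8\right) \left(1 - 8\right) - -131) = - (\left(- \frac{12}{5}\right) \left(-8\right) \left(-7\right) + 131) = - (- \frac{672}{5} + 131) = \left(-1\right) \left(- \frac{17}{5}\right) = \frac{17}{5}$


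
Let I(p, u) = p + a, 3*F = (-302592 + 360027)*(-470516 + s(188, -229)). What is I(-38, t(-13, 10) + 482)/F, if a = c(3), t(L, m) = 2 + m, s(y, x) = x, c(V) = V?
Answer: 1/257497515 ≈ 3.8835e-9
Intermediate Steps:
a = 3
F = -9012413025 (F = ((-302592 + 360027)*(-470516 - 229))/3 = (57435*(-470745))/3 = (⅓)*(-27037239075) = -9012413025)
I(p, u) = 3 + p (I(p, u) = p + 3 = 3 + p)
I(-38, t(-13, 10) + 482)/F = (3 - 38)/(-9012413025) = -35*(-1/9012413025) = 1/257497515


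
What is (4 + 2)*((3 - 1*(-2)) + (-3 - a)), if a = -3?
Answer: 30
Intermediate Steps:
(4 + 2)*((3 - 1*(-2)) + (-3 - a)) = (4 + 2)*((3 - 1*(-2)) + (-3 - 1*(-3))) = 6*((3 + 2) + (-3 + 3)) = 6*(5 + 0) = 6*5 = 30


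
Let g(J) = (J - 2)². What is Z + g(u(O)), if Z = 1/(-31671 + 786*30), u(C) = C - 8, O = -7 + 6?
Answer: 979010/8091 ≈ 121.00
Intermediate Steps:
O = -1
u(C) = -8 + C
g(J) = (-2 + J)²
Z = -1/8091 (Z = 1/(-31671 + 23580) = 1/(-8091) = -1/8091 ≈ -0.00012359)
Z + g(u(O)) = -1/8091 + (-2 + (-8 - 1))² = -1/8091 + (-2 - 9)² = -1/8091 + (-11)² = -1/8091 + 121 = 979010/8091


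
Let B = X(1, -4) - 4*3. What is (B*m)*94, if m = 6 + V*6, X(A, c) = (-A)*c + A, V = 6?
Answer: -27636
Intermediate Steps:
X(A, c) = A - A*c (X(A, c) = -A*c + A = A - A*c)
B = -7 (B = 1*(1 - 1*(-4)) - 4*3 = 1*(1 + 4) - 12 = 1*5 - 12 = 5 - 12 = -7)
m = 42 (m = 6 + 6*6 = 6 + 36 = 42)
(B*m)*94 = -7*42*94 = -294*94 = -27636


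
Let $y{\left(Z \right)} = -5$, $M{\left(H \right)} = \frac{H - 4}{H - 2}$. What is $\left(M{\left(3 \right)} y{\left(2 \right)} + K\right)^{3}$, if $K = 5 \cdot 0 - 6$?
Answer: $-1$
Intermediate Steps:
$M{\left(H \right)} = \frac{-4 + H}{-2 + H}$
$K = -6$ ($K = 0 - 6 = -6$)
$\left(M{\left(3 \right)} y{\left(2 \right)} + K\right)^{3} = \left(\frac{-4 + 3}{-2 + 3} \left(-5\right) - 6\right)^{3} = \left(1^{-1} \left(-1\right) \left(-5\right) - 6\right)^{3} = \left(1 \left(-1\right) \left(-5\right) - 6\right)^{3} = \left(\left(-1\right) \left(-5\right) - 6\right)^{3} = \left(5 - 6\right)^{3} = \left(-1\right)^{3} = -1$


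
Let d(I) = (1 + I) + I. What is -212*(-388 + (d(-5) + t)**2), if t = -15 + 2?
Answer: -20352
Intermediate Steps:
d(I) = 1 + 2*I
t = -13 (t = -3*5 + 2 = -15 + 2 = -13)
-212*(-388 + (d(-5) + t)**2) = -212*(-388 + ((1 + 2*(-5)) - 13)**2) = -212*(-388 + ((1 - 10) - 13)**2) = -212*(-388 + (-9 - 13)**2) = -212*(-388 + (-22)**2) = -212*(-388 + 484) = -212*96 = -20352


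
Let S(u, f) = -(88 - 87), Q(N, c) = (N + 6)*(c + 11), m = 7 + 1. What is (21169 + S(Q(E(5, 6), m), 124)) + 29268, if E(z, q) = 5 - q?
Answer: 50436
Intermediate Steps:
m = 8
Q(N, c) = (6 + N)*(11 + c)
S(u, f) = -1 (S(u, f) = -1*1 = -1)
(21169 + S(Q(E(5, 6), m), 124)) + 29268 = (21169 - 1) + 29268 = 21168 + 29268 = 50436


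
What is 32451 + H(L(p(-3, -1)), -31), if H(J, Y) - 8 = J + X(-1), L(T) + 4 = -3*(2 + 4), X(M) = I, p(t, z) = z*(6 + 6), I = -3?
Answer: 32434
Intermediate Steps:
p(t, z) = 12*z (p(t, z) = z*12 = 12*z)
X(M) = -3
L(T) = -22 (L(T) = -4 - 3*(2 + 4) = -4 - 3*6 = -4 - 18 = -22)
H(J, Y) = 5 + J (H(J, Y) = 8 + (J - 3) = 8 + (-3 + J) = 5 + J)
32451 + H(L(p(-3, -1)), -31) = 32451 + (5 - 22) = 32451 - 17 = 32434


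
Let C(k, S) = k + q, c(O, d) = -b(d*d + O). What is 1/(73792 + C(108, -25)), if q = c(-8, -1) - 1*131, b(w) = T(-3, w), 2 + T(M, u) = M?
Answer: 1/73774 ≈ 1.3555e-5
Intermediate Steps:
T(M, u) = -2 + M
b(w) = -5 (b(w) = -2 - 3 = -5)
c(O, d) = 5 (c(O, d) = -1*(-5) = 5)
q = -126 (q = 5 - 1*131 = 5 - 131 = -126)
C(k, S) = -126 + k (C(k, S) = k - 126 = -126 + k)
1/(73792 + C(108, -25)) = 1/(73792 + (-126 + 108)) = 1/(73792 - 18) = 1/73774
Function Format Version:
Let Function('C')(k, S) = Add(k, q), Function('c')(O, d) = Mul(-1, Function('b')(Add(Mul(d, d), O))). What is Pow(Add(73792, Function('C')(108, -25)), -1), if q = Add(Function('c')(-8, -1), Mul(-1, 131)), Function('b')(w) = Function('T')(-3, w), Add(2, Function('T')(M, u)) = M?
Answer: Rational(1, 73774) ≈ 1.3555e-5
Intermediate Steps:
Function('T')(M, u) = Add(-2, M)
Function('b')(w) = -5 (Function('b')(w) = Add(-2, -3) = -5)
Function('c')(O, d) = 5 (Function('c')(O, d) = Mul(-1, -5) = 5)
q = -126 (q = Add(5, Mul(-1, 131)) = Add(5, -131) = -126)
Function('C')(k, S) = Add(-126, k) (Function('C')(k, S) = Add(k, -126) = Add(-126, k))
Pow(Add(73792, Function('C')(108, -25)), -1) = Pow(Add(73792, Add(-126, 108)), -1) = Pow(Add(73792, -18), -1) = Pow(73774, -1) = Rational(1, 73774)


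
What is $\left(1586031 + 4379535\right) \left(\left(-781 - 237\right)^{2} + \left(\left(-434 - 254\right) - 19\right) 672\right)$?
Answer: $3347994950520$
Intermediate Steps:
$\left(1586031 + 4379535\right) \left(\left(-781 - 237\right)^{2} + \left(\left(-434 - 254\right) - 19\right) 672\right) = 5965566 \left(\left(-1018\right)^{2} + \left(\left(-434 - 254\right) - 19\right) 672\right) = 5965566 \left(1036324 + \left(-688 - 19\right) 672\right) = 5965566 \left(1036324 - 475104\right) = 5965566 \cdot 561220 = 3347994950520$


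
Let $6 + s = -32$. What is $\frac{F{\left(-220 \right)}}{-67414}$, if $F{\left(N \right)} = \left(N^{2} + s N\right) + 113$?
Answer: $- \frac{56873}{67414} \approx -0.84364$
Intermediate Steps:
$s = -38$ ($s = -6 - 32 = -38$)
$F{\left(N \right)} = 113 + N^{2} - 38 N$ ($F{\left(N \right)} = \left(N^{2} - 38 N\right) + 113 = 113 + N^{2} - 38 N$)
$\frac{F{\left(-220 \right)}}{-67414} = \frac{113 + \left(-220\right)^{2} - -8360}{-67414} = \left(113 + 48400 + 8360\right) \left(- \frac{1}{67414}\right) = 56873 \left(- \frac{1}{67414}\right) = - \frac{56873}{67414}$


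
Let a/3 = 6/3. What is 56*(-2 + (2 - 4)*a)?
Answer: -784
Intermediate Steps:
a = 6 (a = 3*(6/3) = 3*(6*(⅓)) = 3*2 = 6)
56*(-2 + (2 - 4)*a) = 56*(-2 + (2 - 4)*6) = 56*(-2 - 2*6) = 56*(-2 - 12) = 56*(-14) = -784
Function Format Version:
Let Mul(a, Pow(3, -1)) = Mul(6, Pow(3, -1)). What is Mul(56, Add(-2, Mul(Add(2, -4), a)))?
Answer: -784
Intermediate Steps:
a = 6 (a = Mul(3, Mul(6, Pow(3, -1))) = Mul(3, Mul(6, Rational(1, 3))) = Mul(3, 2) = 6)
Mul(56, Add(-2, Mul(Add(2, -4), a))) = Mul(56, Add(-2, Mul(Add(2, -4), 6))) = Mul(56, Add(-2, Mul(-2, 6))) = Mul(56, Add(-2, -12)) = Mul(56, -14) = -784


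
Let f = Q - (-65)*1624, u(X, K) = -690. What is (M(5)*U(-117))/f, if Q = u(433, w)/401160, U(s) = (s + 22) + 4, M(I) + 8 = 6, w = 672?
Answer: 2433704/1411548297 ≈ 0.0017241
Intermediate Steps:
M(I) = -2 (M(I) = -8 + 6 = -2)
U(s) = 26 + s (U(s) = (22 + s) + 4 = 26 + s)
Q = -23/13372 (Q = -690/401160 = -690*1/401160 = -23/13372 ≈ -0.0017200)
f = 1411548297/13372 (f = -23/13372 - (-65)*1624 = -23/13372 - 1*(-105560) = -23/13372 + 105560 = 1411548297/13372 ≈ 1.0556e+5)
(M(5)*U(-117))/f = (-2*(26 - 117))/(1411548297/13372) = -2*(-91)*(13372/1411548297) = 182*(13372/1411548297) = 2433704/1411548297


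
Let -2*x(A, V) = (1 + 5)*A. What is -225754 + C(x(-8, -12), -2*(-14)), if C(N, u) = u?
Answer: -225726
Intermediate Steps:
x(A, V) = -3*A (x(A, V) = -(1 + 5)*A/2 = -3*A)
-225754 + C(x(-8, -12), -2*(-14)) = -225754 - 2*(-14) = -225754 + 28 = -225726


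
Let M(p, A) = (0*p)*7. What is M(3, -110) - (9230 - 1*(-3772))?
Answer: -13002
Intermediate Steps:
M(p, A) = 0 (M(p, A) = 0*7 = 0)
M(3, -110) - (9230 - 1*(-3772)) = 0 - (9230 - 1*(-3772)) = 0 - (9230 + 3772) = 0 - 1*13002 = 0 - 13002 = -13002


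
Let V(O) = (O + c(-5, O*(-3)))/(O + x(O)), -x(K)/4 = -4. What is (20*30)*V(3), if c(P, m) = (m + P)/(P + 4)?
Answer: 10200/19 ≈ 536.84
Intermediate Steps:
x(K) = 16 (x(K) = -4*(-4) = 16)
c(P, m) = (P + m)/(4 + P)
V(O) = (5 + 4*O)/(16 + O) (V(O) = (O + (-5 + O*(-3))/(4 - 5))/(O + 16) = (O + (-5 - 3*O)/(-1))/(16 + O) = (O - (-5 - 3*O))/(16 + O) = (O + (5 + 3*O))/(16 + O) = (5 + 4*O)/(16 + O))
(20*30)*V(3) = (20*30)*((5 + 4*3)/(16 + 3)) = 600*((5 + 12)/19) = 600*((1/19)*17) = 600*(17/19) = 10200/19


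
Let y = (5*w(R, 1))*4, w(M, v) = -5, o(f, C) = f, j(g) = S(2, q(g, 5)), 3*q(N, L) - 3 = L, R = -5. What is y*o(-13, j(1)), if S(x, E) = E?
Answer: 1300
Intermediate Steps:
q(N, L) = 1 + L/3
j(g) = 8/3 (j(g) = 1 + (⅓)*5 = 1 + 5/3 = 8/3)
y = -100 (y = (5*(-5))*4 = -25*4 = -100)
y*o(-13, j(1)) = -100*(-13) = 1300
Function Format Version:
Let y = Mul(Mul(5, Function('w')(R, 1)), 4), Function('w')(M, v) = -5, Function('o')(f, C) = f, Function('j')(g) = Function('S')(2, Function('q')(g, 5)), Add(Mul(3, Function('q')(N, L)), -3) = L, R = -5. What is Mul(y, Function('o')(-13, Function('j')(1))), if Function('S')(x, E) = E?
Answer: 1300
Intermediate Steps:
Function('q')(N, L) = Add(1, Mul(Rational(1, 3), L))
Function('j')(g) = Rational(8, 3) (Function('j')(g) = Add(1, Mul(Rational(1, 3), 5)) = Add(1, Rational(5, 3)) = Rational(8, 3))
y = -100 (y = Mul(Mul(5, -5), 4) = Mul(-25, 4) = -100)
Mul(y, Function('o')(-13, Function('j')(1))) = Mul(-100, -13) = 1300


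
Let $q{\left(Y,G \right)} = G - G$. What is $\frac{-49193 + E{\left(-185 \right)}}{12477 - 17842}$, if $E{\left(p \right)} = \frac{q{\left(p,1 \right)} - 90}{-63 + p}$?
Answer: $\frac{6099887}{665260} \approx 9.1692$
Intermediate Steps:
$q{\left(Y,G \right)} = 0$
$E{\left(p \right)} = - \frac{90}{-63 + p}$ ($E{\left(p \right)} = \frac{0 - 90}{-63 + p} = - \frac{90}{-63 + p}$)
$\frac{-49193 + E{\left(-185 \right)}}{12477 - 17842} = \frac{-49193 - \frac{90}{-63 - 185}}{12477 - 17842} = \frac{-49193 - \frac{90}{-248}}{-5365} = \left(-49193 - - \frac{45}{124}\right) \left(- \frac{1}{5365}\right) = \left(-49193 + \frac{45}{124}\right) \left(- \frac{1}{5365}\right) = \left(- \frac{6099887}{124}\right) \left(- \frac{1}{5365}\right) = \frac{6099887}{665260}$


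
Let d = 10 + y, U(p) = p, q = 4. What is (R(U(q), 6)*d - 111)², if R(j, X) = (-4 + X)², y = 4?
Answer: 3025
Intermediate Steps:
d = 14 (d = 10 + 4 = 14)
(R(U(q), 6)*d - 111)² = ((-4 + 6)²*14 - 111)² = (2²*14 - 111)² = (4*14 - 111)² = (56 - 111)² = (-55)² = 3025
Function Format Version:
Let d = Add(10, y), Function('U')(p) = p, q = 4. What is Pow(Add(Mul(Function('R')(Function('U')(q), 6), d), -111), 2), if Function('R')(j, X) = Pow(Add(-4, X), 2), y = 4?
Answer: 3025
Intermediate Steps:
d = 14 (d = Add(10, 4) = 14)
Pow(Add(Mul(Function('R')(Function('U')(q), 6), d), -111), 2) = Pow(Add(Mul(Pow(Add(-4, 6), 2), 14), -111), 2) = Pow(Add(Mul(Pow(2, 2), 14), -111), 2) = Pow(Add(Mul(4, 14), -111), 2) = Pow(Add(56, -111), 2) = Pow(-55, 2) = 3025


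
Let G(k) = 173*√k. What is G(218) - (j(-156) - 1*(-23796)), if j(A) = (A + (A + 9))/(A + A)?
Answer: -2474885/104 + 173*√218 ≈ -21243.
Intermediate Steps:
j(A) = (9 + 2*A)/(2*A) (j(A) = (A + (9 + A))/((2*A)) = (9 + 2*A)*(1/(2*A)) = (9 + 2*A)/(2*A))
G(218) - (j(-156) - 1*(-23796)) = 173*√218 - ((9/2 - 156)/(-156) - 1*(-23796)) = 173*√218 - (-1/156*(-303/2) + 23796) = 173*√218 - (101/104 + 23796) = 173*√218 - 1*2474885/104 = 173*√218 - 2474885/104 = -2474885/104 + 173*√218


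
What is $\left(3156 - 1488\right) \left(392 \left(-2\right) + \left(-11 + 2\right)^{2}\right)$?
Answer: $-1172604$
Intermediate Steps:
$\left(3156 - 1488\right) \left(392 \left(-2\right) + \left(-11 + 2\right)^{2}\right) = 1668 \left(-784 + \left(-9\right)^{2}\right) = 1668 \left(-784 + 81\right) = 1668 \left(-703\right) = -1172604$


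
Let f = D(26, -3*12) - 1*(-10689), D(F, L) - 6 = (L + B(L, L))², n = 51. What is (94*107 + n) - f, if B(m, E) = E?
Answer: -5770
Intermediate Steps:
D(F, L) = 6 + 4*L² (D(F, L) = 6 + (L + L)² = 6 + (2*L)² = 6 + 4*L²)
f = 15879 (f = (6 + 4*(-3*12)²) - 1*(-10689) = (6 + 4*(-36)²) + 10689 = (6 + 4*1296) + 10689 = (6 + 5184) + 10689 = 5190 + 10689 = 15879)
(94*107 + n) - f = (94*107 + 51) - 1*15879 = (10058 + 51) - 15879 = 10109 - 15879 = -5770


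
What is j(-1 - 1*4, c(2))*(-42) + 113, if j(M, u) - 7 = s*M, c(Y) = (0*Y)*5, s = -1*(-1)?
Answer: 29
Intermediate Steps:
s = 1
c(Y) = 0 (c(Y) = 0*5 = 0)
j(M, u) = 7 + M (j(M, u) = 7 + 1*M = 7 + M)
j(-1 - 1*4, c(2))*(-42) + 113 = (7 + (-1 - 1*4))*(-42) + 113 = (7 + (-1 - 4))*(-42) + 113 = (7 - 5)*(-42) + 113 = 2*(-42) + 113 = -84 + 113 = 29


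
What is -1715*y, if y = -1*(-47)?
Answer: -80605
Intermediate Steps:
y = 47
-1715*y = -1715*47 = -80605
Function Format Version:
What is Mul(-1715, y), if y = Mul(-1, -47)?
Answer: -80605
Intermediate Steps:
y = 47
Mul(-1715, y) = Mul(-1715, 47) = -80605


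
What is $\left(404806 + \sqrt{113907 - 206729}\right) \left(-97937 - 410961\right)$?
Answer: $-206004963788 - 508898 i \sqrt{92822} \approx -2.0601 \cdot 10^{11} - 1.5504 \cdot 10^{8} i$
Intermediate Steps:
$\left(404806 + \sqrt{113907 - 206729}\right) \left(-97937 - 410961\right) = \left(404806 + \sqrt{-92822}\right) \left(-508898\right) = \left(404806 + i \sqrt{92822}\right) \left(-508898\right) = -206004963788 - 508898 i \sqrt{92822}$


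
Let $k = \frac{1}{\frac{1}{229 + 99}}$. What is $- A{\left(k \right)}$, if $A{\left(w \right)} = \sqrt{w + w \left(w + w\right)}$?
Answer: $- 6 \sqrt{5986} \approx -464.22$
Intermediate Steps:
$k = 328$ ($k = \frac{1}{\frac{1}{328}} = 328$)
$A{\left(w \right)} = \sqrt{w + 2 w^{2}}$ ($A{\left(w \right)} = \sqrt{w + w 2 w} = \sqrt{w + 2 w^{2}}$)
$- A{\left(k \right)} = - \sqrt{328 \left(1 + 2 \cdot 328\right)} = - \sqrt{328 \left(1 + 656\right)} = - \sqrt{328 \cdot 657} = - \sqrt{215496} = - 6 \sqrt{5986}$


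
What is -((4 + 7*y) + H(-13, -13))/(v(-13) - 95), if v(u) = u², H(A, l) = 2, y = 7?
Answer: -55/74 ≈ -0.74324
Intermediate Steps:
-((4 + 7*y) + H(-13, -13))/(v(-13) - 95) = -((4 + 7*7) + 2)/((-13)² - 95) = -((4 + 49) + 2)/(169 - 95) = -(53 + 2)/74 = -55/74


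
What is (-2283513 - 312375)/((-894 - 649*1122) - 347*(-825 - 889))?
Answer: 1297944/67157 ≈ 19.327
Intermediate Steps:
(-2283513 - 312375)/((-894 - 649*1122) - 347*(-825 - 889)) = -2595888/((-894 - 728178) - 347*(-1714)) = -2595888/(-729072 + 594758) = -2595888/(-134314) = -2595888*(-1/134314) = 1297944/67157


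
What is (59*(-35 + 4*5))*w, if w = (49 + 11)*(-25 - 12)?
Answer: 1964700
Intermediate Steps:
w = -2220 (w = 60*(-37) = -2220)
(59*(-35 + 4*5))*w = (59*(-35 + 4*5))*(-2220) = (59*(-35 + 20))*(-2220) = (59*(-15))*(-2220) = -885*(-2220) = 1964700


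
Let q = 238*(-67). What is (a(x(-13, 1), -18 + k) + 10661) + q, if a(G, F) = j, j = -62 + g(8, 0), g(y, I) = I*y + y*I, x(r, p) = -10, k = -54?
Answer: -5347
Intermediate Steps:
g(y, I) = 2*I*y (g(y, I) = I*y + I*y = 2*I*y)
q = -15946
j = -62 (j = -62 + 2*0*8 = -62 + 0 = -62)
a(G, F) = -62
(a(x(-13, 1), -18 + k) + 10661) + q = (-62 + 10661) - 15946 = 10599 - 15946 = -5347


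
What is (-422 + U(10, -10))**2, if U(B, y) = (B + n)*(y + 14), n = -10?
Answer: 178084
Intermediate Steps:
U(B, y) = (-10 + B)*(14 + y) (U(B, y) = (B - 10)*(y + 14) = (-10 + B)*(14 + y))
(-422 + U(10, -10))**2 = (-422 + (-140 - 10*(-10) + 14*10 + 10*(-10)))**2 = (-422 + (-140 + 100 + 140 - 100))**2 = (-422 + 0)**2 = (-422)**2 = 178084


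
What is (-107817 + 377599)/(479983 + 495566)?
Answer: 269782/975549 ≈ 0.27654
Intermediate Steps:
(-107817 + 377599)/(479983 + 495566) = 269782/975549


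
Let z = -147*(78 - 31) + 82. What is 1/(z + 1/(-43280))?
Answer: -43280/295472561 ≈ -0.00014648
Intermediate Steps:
z = -6827 (z = -147*47 + 82 = -6909 + 82 = -6827)
1/(z + 1/(-43280)) = 1/(-6827 + 1/(-43280)) = 1/(-6827 - 1/43280) = 1/(-295472561/43280) = -43280/295472561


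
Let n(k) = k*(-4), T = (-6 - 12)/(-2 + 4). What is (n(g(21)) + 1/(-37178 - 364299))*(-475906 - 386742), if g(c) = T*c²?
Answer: -5498387963617448/401477 ≈ -1.3695e+10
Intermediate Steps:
T = -9 (T = -18/2 = -18*½ = -9)
g(c) = -9*c²
n(k) = -4*k
(n(g(21)) + 1/(-37178 - 364299))*(-475906 - 386742) = (-(-36)*21² + 1/(-37178 - 364299))*(-475906 - 386742) = (-(-36)*441 + 1/(-401477))*(-862648) = (-4*(-3969) - 1/401477)*(-862648) = (15876 - 1/401477)*(-862648) = (6373848851/401477)*(-862648) = -5498387963617448/401477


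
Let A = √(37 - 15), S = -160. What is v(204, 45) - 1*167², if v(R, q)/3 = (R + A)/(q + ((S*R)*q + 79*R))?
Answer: -13504216561/484213 - √22/484213 ≈ -27889.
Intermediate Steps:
A = √22 ≈ 4.6904
v(R, q) = 3*(R + √22)/(q + 79*R - 160*R*q) (v(R, q) = 3*((R + √22)/(q + ((-160*R)*q + 79*R))) = 3*((R + √22)/(q + (-160*R*q + 79*R))) = 3*((R + √22)/(q + (79*R - 160*R*q))) = 3*((R + √22)/(q + 79*R - 160*R*q)) = 3*(R + √22)/(q + 79*R - 160*R*q))
v(204, 45) - 1*167² = 3*(204 + √22)/(45 + 79*204 - 160*204*45) - 1*167² = 3*(204 + √22)/(45 + 16116 - 1468800) - 1*27889 = 3*(204 + √22)/(-1452639) - 27889 = 3*(-1/1452639)*(204 + √22) - 27889 = (-204/484213 - √22/484213) - 27889 = -13504216561/484213 - √22/484213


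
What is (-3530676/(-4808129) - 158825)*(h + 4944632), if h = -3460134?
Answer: -1133633272183275002/4808129 ≈ -2.3577e+11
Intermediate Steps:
(-3530676/(-4808129) - 158825)*(h + 4944632) = (-3530676/(-4808129) - 158825)*(-3460134 + 4944632) = (-3530676*(-1/4808129) - 158825)*1484498 = (3530676/4808129 - 158825)*1484498 = -763647557749/4808129*1484498 = -1133633272183275002/4808129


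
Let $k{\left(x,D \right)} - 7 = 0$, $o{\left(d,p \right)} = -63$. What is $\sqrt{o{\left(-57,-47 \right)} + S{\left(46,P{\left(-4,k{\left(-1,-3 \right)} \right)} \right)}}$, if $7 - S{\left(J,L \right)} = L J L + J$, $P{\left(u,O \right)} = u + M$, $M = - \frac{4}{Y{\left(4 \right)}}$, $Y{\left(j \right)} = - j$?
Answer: $2 i \sqrt{129} \approx 22.716 i$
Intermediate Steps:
$k{\left(x,D \right)} = 7$ ($k{\left(x,D \right)} = 7 + 0 = 7$)
$M = 1$ ($M = - \frac{4}{\left(-1\right) 4} = - \frac{4}{-4} = \left(-4\right) \left(- \frac{1}{4}\right) = 1$)
$P{\left(u,O \right)} = 1 + u$ ($P{\left(u,O \right)} = u + 1 = 1 + u$)
$S{\left(J,L \right)} = 7 - J - J L^{2}$ ($S{\left(J,L \right)} = 7 - \left(L J L + J\right) = 7 - \left(J L L + J\right) = 7 - \left(J L^{2} + J\right) = 7 - \left(J + J L^{2}\right) = 7 - J - J L^{2}$)
$\sqrt{o{\left(-57,-47 \right)} + S{\left(46,P{\left(-4,k{\left(-1,-3 \right)} \right)} \right)}} = \sqrt{-63 - \left(39 + 46 \left(1 - 4\right)^{2}\right)} = \sqrt{-63 - \left(39 + 414\right)} = \sqrt{-63 - 453} = \sqrt{-516} = 2 i \sqrt{129}$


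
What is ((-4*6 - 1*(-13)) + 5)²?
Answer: 36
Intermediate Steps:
((-4*6 - 1*(-13)) + 5)² = ((-24 + 13) + 5)² = (-11 + 5)² = (-6)² = 36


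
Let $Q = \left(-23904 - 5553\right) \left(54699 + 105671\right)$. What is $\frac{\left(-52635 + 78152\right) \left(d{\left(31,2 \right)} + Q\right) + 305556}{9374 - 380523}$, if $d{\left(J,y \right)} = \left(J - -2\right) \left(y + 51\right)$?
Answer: $\frac{120542750184741}{371149} \approx 3.2478 \cdot 10^{8}$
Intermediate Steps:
$d{\left(J,y \right)} = \left(2 + J\right) \left(51 + y\right)$ ($d{\left(J,y \right)} = \left(J + 2\right) \left(51 + y\right) = \left(2 + J\right) \left(51 + y\right)$)
$Q = -4724019090$ ($Q = \left(-29457\right) 160370 = -4724019090$)
$\frac{\left(-52635 + 78152\right) \left(d{\left(31,2 \right)} + Q\right) + 305556}{9374 - 380523} = \frac{\left(-52635 + 78152\right) \left(\left(102 + 2 \cdot 2 + 51 \cdot 31 + 31 \cdot 2\right) - 4724019090\right) + 305556}{9374 - 380523} = \frac{25517 \left(\left(102 + 4 + 1581 + 62\right) - 4724019090\right) + 305556}{-371149} = \left(25517 \left(1749 - 4724019090\right) + 305556\right) \left(- \frac{1}{371149}\right) = \left(25517 \left(-4724017341\right) + 305556\right) \left(- \frac{1}{371149}\right) = \left(-120542750490297 + 305556\right) \left(- \frac{1}{371149}\right) = \left(-120542750184741\right) \left(- \frac{1}{371149}\right) = \frac{120542750184741}{371149}$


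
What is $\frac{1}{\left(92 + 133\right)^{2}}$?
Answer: $\frac{1}{50625} \approx 1.9753 \cdot 10^{-5}$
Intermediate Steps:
$\frac{1}{\left(92 + 133\right)^{2}} = \frac{1}{225^{2}} = \frac{1}{50625}$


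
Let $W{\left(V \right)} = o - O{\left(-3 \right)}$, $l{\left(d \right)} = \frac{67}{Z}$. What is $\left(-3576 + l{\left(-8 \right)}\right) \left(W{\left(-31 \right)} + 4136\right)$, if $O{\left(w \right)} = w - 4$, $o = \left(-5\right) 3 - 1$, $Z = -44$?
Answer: $- \frac{649635197}{44} \approx -1.4764 \cdot 10^{7}$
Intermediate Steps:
$o = -16$ ($o = -15 - 1 = -16$)
$O{\left(w \right)} = -4 + w$
$l{\left(d \right)} = - \frac{67}{44}$ ($l{\left(d \right)} = \frac{67}{-44} = 67 \left(- \frac{1}{44}\right) = - \frac{67}{44}$)
$W{\left(V \right)} = -9$ ($W{\left(V \right)} = -16 - \left(-4 - 3\right) = -16 - -7 = -16 + 7 = -9$)
$\left(-3576 + l{\left(-8 \right)}\right) \left(W{\left(-31 \right)} + 4136\right) = \left(-3576 - \frac{67}{44}\right) \left(-9 + 4136\right) = \left(- \frac{157411}{44}\right) 4127 = - \frac{649635197}{44}$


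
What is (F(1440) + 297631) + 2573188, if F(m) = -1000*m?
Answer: 1430819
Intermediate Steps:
(F(1440) + 297631) + 2573188 = (-1000*1440 + 297631) + 2573188 = (-1440000 + 297631) + 2573188 = -1142369 + 2573188 = 1430819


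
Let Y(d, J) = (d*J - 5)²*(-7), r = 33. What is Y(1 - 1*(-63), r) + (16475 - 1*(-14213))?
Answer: -31045455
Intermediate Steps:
Y(d, J) = -7*(-5 + J*d)² (Y(d, J) = (J*d - 5)²*(-7) = (-5 + J*d)²*(-7) = -7*(-5 + J*d)²)
Y(1 - 1*(-63), r) + (16475 - 1*(-14213)) = -7*(-5 + 33*(1 - 1*(-63)))² + (16475 - 1*(-14213)) = -7*(-5 + 33*(1 + 63))² + (16475 + 14213) = -7*(-5 + 33*64)² + 30688 = -7*(-5 + 2112)² + 30688 = -7*2107² + 30688 = -7*4439449 + 30688 = -31076143 + 30688 = -31045455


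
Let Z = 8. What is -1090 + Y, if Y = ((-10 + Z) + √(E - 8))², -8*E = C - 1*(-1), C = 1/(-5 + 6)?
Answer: -1090 + (4 - I*√33)²/4 ≈ -1094.3 - 11.489*I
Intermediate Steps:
C = 1 (C = 1/1 = 1)
E = -¼ (E = -(1 - 1*(-1))/8 = -(1 + 1)/8 = -⅛*2 = -¼ ≈ -0.25000)
Y = (-2 + I*√33/2)² (Y = ((-10 + 8) + √(-¼ - 8))² = (-2 + √(-33/4))² = (-2 + I*√33/2)² ≈ -4.25 - 11.489*I)
-1090 + Y = -1090 + (4 - I*√33)²/4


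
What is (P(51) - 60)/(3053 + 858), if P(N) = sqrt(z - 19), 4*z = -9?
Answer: -60/3911 + I*sqrt(85)/7822 ≈ -0.015341 + 0.0011787*I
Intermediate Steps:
z = -9/4 (z = (1/4)*(-9) = -9/4 ≈ -2.2500)
P(N) = I*sqrt(85)/2 (P(N) = sqrt(-9/4 - 19) = sqrt(-85/4) = I*sqrt(85)/2)
(P(51) - 60)/(3053 + 858) = (I*sqrt(85)/2 - 60)/(3053 + 858) = (-60 + I*sqrt(85)/2)/3911 = (-60 + I*sqrt(85)/2)*(1/3911) = -60/3911 + I*sqrt(85)/7822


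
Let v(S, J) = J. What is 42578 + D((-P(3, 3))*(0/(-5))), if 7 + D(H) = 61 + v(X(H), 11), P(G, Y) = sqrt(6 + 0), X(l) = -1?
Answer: 42643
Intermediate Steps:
P(G, Y) = sqrt(6)
D(H) = 65 (D(H) = -7 + (61 + 11) = -7 + 72 = 65)
42578 + D((-P(3, 3))*(0/(-5))) = 42578 + 65 = 42643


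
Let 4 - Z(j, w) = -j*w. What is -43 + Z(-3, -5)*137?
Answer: 2560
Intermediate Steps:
Z(j, w) = 4 + j*w (Z(j, w) = 4 - (-1)*j*w = 4 + j*w)
-43 + Z(-3, -5)*137 = -43 + (4 - 3*(-5))*137 = -43 + (4 + 15)*137 = -43 + 19*137 = -43 + 2603 = 2560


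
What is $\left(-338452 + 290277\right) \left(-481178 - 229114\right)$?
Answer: $34218317100$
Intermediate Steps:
$\left(-338452 + 290277\right) \left(-481178 - 229114\right) = \left(-48175\right) \left(-710292\right) = 34218317100$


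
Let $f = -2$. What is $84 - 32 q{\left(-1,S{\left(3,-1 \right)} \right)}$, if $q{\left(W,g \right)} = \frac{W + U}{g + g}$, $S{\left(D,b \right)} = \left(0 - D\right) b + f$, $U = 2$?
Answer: $68$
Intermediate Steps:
$S{\left(D,b \right)} = -2 - D b$ ($S{\left(D,b \right)} = \left(0 - D\right) b - 2 = - D b - 2 = -2 - D b$)
$q{\left(W,g \right)} = \frac{2 + W}{2 g}$ ($q{\left(W,g \right)} = \frac{W + 2}{g + g} = \frac{2 + W}{2 g}$)
$84 - 32 q{\left(-1,S{\left(3,-1 \right)} \right)} = 84 - 32 \frac{2 - 1}{2 \left(-2 - 3 \left(-1\right)\right)} = 84 - 32 \cdot \frac{1}{2} \frac{1}{-2 + 3} \cdot 1 = 84 - 32 \cdot \frac{1}{2} \cdot 1^{-1} \cdot 1 = 84 - 32 \cdot \frac{1}{2} \cdot 1 \cdot 1 = 84 - 16 = 68$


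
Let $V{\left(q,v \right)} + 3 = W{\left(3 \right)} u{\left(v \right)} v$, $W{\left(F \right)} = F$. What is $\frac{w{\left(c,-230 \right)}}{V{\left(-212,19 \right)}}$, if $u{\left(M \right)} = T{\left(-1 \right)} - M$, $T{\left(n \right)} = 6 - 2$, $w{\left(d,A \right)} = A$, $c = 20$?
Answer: $\frac{115}{429} \approx 0.26807$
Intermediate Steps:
$T{\left(n \right)} = 4$
$u{\left(M \right)} = 4 - M$
$V{\left(q,v \right)} = -3 + v \left(12 - 3 v\right)$ ($V{\left(q,v \right)} = -3 + 3 \left(4 - v\right) v = -3 + \left(12 - 3 v\right) v = -3 + v \left(12 - 3 v\right)$)
$\frac{w{\left(c,-230 \right)}}{V{\left(-212,19 \right)}} = - \frac{230}{-3 - 57 \left(-4 + 19\right)} = - \frac{230}{-3 - 57 \cdot 15} = - \frac{230}{-3 - 855} = - \frac{230}{-858} = \left(-230\right) \left(- \frac{1}{858}\right) = \frac{115}{429}$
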